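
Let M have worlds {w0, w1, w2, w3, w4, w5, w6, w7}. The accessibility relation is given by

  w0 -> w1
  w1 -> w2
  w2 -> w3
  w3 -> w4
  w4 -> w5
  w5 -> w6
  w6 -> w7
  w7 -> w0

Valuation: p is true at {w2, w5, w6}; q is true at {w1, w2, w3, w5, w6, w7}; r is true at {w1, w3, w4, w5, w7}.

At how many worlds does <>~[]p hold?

5

w0: successors {w1}; ~[]p there: w1:F. ✗
w1: successors {w2}; ~[]p there: w2:T. ✓
w2: successors {w3}; ~[]p there: w3:T. ✓
w3: successors {w4}; ~[]p there: w4:F. ✗
w4: successors {w5}; ~[]p there: w5:F. ✗
w5: successors {w6}; ~[]p there: w6:T. ✓
w6: successors {w7}; ~[]p there: w7:T. ✓
w7: successors {w0}; ~[]p there: w0:T. ✓
Satisfying worlds: {w1, w2, w5, w6, w7}.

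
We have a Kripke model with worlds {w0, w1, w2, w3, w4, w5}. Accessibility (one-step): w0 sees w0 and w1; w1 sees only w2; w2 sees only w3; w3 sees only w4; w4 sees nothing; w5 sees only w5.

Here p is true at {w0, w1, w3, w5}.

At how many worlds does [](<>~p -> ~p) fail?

2

w0: successors {w0, w1}; <>~p -> ~p there: w0:T, w1:F. ✗
w1: successors {w2}; <>~p -> ~p there: w2:T. ✓
w2: successors {w3}; <>~p -> ~p there: w3:F. ✗
w3: successors {w4}; <>~p -> ~p there: w4:T. ✓
w4: no successors, so [](<>~p -> ~p) holds vacuously. ✓
w5: successors {w5}; <>~p -> ~p there: w5:T. ✓
Satisfying worlds: {w1, w3, w4, w5}.
So [](<>~p -> ~p) fails at the other 2 worlds.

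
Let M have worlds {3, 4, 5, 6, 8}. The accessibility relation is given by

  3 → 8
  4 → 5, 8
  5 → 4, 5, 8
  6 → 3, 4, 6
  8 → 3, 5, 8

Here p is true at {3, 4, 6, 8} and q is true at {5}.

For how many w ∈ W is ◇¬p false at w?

3: successors {8}; ¬p there: 8:F. ✗
4: successors {5, 8}; ¬p there: 5:T, 8:F. ✓
5: successors {4, 5, 8}; ¬p there: 4:F, 5:T, 8:F. ✓
6: successors {3, 4, 6}; ¬p there: 3:F, 4:F, 6:F. ✗
8: successors {3, 5, 8}; ¬p there: 3:F, 5:T, 8:F. ✓
Satisfying worlds: {4, 5, 8}.
So ◇¬p fails at the other 2 worlds.

2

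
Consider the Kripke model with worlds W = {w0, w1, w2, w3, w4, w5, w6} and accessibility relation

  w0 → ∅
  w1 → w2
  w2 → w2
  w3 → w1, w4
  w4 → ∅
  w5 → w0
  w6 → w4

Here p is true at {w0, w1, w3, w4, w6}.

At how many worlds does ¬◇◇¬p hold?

w0: ◇◇¬p is F. ✓
w1: ◇◇¬p is T. ✗
w2: ◇◇¬p is T. ✗
w3: ◇◇¬p is T. ✗
w4: ◇◇¬p is F. ✓
w5: ◇◇¬p is F. ✓
w6: ◇◇¬p is F. ✓
Satisfying worlds: {w0, w4, w5, w6}.

4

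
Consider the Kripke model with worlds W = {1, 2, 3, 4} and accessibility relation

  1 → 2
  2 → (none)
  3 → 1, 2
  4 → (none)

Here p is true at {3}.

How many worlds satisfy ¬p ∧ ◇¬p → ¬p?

4

1: ¬p ∧ ◇¬p is T, ¬p is T. ✓
2: ¬p ∧ ◇¬p is F, ¬p is T. ✓
3: ¬p ∧ ◇¬p is F, ¬p is F. ✓
4: ¬p ∧ ◇¬p is F, ¬p is T. ✓
Satisfying worlds: {1, 2, 3, 4}.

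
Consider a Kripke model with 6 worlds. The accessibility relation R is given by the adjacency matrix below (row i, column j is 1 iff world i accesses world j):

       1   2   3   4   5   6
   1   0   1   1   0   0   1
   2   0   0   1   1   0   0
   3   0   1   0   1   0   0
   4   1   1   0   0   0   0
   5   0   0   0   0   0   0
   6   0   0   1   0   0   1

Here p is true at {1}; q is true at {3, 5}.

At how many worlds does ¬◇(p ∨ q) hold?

2

1: ◇(p ∨ q) is T. ✗
2: ◇(p ∨ q) is T. ✗
3: ◇(p ∨ q) is F. ✓
4: ◇(p ∨ q) is T. ✗
5: ◇(p ∨ q) is F. ✓
6: ◇(p ∨ q) is T. ✗
Satisfying worlds: {3, 5}.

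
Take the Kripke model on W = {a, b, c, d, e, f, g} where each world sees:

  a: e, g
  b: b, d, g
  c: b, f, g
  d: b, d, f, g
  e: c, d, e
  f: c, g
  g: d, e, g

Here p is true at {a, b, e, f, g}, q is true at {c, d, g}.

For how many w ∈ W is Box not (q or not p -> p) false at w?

a: successors {e, g}; not (q or not p -> p) there: e:F, g:F. ✗
b: successors {b, d, g}; not (q or not p -> p) there: b:F, d:T, g:F. ✗
c: successors {b, f, g}; not (q or not p -> p) there: b:F, f:F, g:F. ✗
d: successors {b, d, f, g}; not (q or not p -> p) there: b:F, d:T, f:F, g:F. ✗
e: successors {c, d, e}; not (q or not p -> p) there: c:T, d:T, e:F. ✗
f: successors {c, g}; not (q or not p -> p) there: c:T, g:F. ✗
g: successors {d, e, g}; not (q or not p -> p) there: d:T, e:F, g:F. ✗
Satisfying worlds: ∅.
So Box not (q or not p -> p) fails at the other 7 worlds.

7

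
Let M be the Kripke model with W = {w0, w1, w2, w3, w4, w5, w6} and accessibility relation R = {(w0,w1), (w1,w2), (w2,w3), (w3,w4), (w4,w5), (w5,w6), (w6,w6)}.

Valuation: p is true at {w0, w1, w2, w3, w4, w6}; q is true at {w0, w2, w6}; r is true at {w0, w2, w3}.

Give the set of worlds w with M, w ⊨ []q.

{w1, w5, w6}

w0: successors {w1}; q there: w1:F. ✗
w1: successors {w2}; q there: w2:T. ✓
w2: successors {w3}; q there: w3:F. ✗
w3: successors {w4}; q there: w4:F. ✗
w4: successors {w5}; q there: w5:F. ✗
w5: successors {w6}; q there: w6:T. ✓
w6: successors {w6}; q there: w6:T. ✓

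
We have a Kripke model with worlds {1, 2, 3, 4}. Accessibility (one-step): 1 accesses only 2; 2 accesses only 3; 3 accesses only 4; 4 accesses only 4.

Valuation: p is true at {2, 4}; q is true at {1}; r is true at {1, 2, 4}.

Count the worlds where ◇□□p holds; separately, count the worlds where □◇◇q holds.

For ◇□□p:
1: successors {2}; □□p there: 2:T. ✓
2: successors {3}; □□p there: 3:T. ✓
3: successors {4}; □□p there: 4:T. ✓
4: successors {4}; □□p there: 4:T. ✓
— 4 worlds.
For □◇◇q:
1: successors {2}; ◇◇q there: 2:F. ✗
2: successors {3}; ◇◇q there: 3:F. ✗
3: successors {4}; ◇◇q there: 4:F. ✗
4: successors {4}; ◇◇q there: 4:F. ✗
— 0 worlds.

4 and 0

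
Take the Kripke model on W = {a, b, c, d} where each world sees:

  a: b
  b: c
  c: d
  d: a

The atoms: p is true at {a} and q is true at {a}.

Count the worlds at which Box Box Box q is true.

a: successors {b}; Box Box q there: b:F. ✗
b: successors {c}; Box Box q there: c:T. ✓
c: successors {d}; Box Box q there: d:F. ✗
d: successors {a}; Box Box q there: a:F. ✗
Satisfying worlds: {b}.

1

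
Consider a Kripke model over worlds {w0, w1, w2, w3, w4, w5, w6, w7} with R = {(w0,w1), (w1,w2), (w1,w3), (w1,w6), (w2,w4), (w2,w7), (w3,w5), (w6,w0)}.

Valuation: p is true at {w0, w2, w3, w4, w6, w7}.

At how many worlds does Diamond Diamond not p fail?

6

w0: successors {w1}; Diamond not p there: w1:F. ✗
w1: successors {w2, w3, w6}; Diamond not p there: w2:F, w3:T, w6:F. ✓
w2: successors {w4, w7}; Diamond not p there: w4:F, w7:F. ✗
w3: successors {w5}; Diamond not p there: w5:F. ✗
w4: no successors, so Diamond Diamond not p fails. ✗
w5: no successors, so Diamond Diamond not p fails. ✗
w6: successors {w0}; Diamond not p there: w0:T. ✓
w7: no successors, so Diamond Diamond not p fails. ✗
Satisfying worlds: {w1, w6}.
So Diamond Diamond not p fails at the other 6 worlds.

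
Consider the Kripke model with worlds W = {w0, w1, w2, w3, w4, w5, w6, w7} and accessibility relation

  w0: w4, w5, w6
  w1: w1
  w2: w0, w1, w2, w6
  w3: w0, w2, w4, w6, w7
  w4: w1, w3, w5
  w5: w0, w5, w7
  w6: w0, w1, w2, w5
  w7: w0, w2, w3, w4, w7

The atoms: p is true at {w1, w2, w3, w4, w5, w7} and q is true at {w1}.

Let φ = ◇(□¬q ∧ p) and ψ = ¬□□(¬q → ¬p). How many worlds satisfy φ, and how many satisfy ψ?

For ◇(□¬q ∧ p):
w0: successors {w4, w5, w6}; □¬q ∧ p there: w4:F, w5:T, w6:F. ✓
w1: successors {w1}; □¬q ∧ p there: w1:F. ✗
w2: successors {w0, w1, w2, w6}; □¬q ∧ p there: w0:F, w1:F, w2:F, w6:F. ✗
w3: successors {w0, w2, w4, w6, w7}; □¬q ∧ p there: w0:F, w2:F, w4:F, w6:F, w7:T. ✓
w4: successors {w1, w3, w5}; □¬q ∧ p there: w1:F, w3:T, w5:T. ✓
w5: successors {w0, w5, w7}; □¬q ∧ p there: w0:F, w5:T, w7:T. ✓
w6: successors {w0, w1, w2, w5}; □¬q ∧ p there: w0:F, w1:F, w2:F, w5:T. ✓
w7: successors {w0, w2, w3, w4, w7}; □¬q ∧ p there: w0:F, w2:F, w3:T, w4:F, w7:T. ✓
— 6 worlds.
For ¬□□(¬q → ¬p):
w0: □□(¬q → ¬p) is F. ✓
w1: □□(¬q → ¬p) is T. ✗
w2: □□(¬q → ¬p) is F. ✓
w3: □□(¬q → ¬p) is F. ✓
w4: □□(¬q → ¬p) is F. ✓
w5: □□(¬q → ¬p) is F. ✓
w6: □□(¬q → ¬p) is F. ✓
w7: □□(¬q → ¬p) is F. ✓
— 7 worlds.

6 and 7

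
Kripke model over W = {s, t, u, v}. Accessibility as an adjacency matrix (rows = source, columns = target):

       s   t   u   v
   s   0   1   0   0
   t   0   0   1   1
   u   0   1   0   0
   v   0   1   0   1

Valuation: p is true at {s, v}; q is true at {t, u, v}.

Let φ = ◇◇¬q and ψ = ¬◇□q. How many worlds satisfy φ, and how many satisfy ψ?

0 and 0

For ◇◇¬q:
s: successors {t}; ◇¬q there: t:F. ✗
t: successors {u, v}; ◇¬q there: u:F, v:F. ✗
u: successors {t}; ◇¬q there: t:F. ✗
v: successors {t, v}; ◇¬q there: t:F, v:F. ✗
— 0 worlds.
For ¬◇□q:
s: ◇□q is T. ✗
t: ◇□q is T. ✗
u: ◇□q is T. ✗
v: ◇□q is T. ✗
— 0 worlds.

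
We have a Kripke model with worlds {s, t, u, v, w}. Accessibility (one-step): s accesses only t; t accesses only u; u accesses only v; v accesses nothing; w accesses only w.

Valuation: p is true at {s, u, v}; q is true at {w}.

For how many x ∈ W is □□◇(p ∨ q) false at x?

s: successors {t}; □◇(p ∨ q) there: t:T. ✓
t: successors {u}; □◇(p ∨ q) there: u:F. ✗
u: successors {v}; □◇(p ∨ q) there: v:T. ✓
v: no successors, so □□◇(p ∨ q) holds vacuously. ✓
w: successors {w}; □◇(p ∨ q) there: w:T. ✓
Satisfying worlds: {s, u, v, w}.
So □□◇(p ∨ q) fails at the other 1 world.

1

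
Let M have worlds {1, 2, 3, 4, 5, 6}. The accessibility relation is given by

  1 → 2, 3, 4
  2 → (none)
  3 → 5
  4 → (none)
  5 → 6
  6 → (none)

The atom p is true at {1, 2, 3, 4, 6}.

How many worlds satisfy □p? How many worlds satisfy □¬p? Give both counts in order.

For □p:
1: successors {2, 3, 4}; p there: 2:T, 3:T, 4:T. ✓
2: no successors, so □p holds vacuously. ✓
3: successors {5}; p there: 5:F. ✗
4: no successors, so □p holds vacuously. ✓
5: successors {6}; p there: 6:T. ✓
6: no successors, so □p holds vacuously. ✓
— 5 worlds.
For □¬p:
1: successors {2, 3, 4}; ¬p there: 2:F, 3:F, 4:F. ✗
2: no successors, so □¬p holds vacuously. ✓
3: successors {5}; ¬p there: 5:T. ✓
4: no successors, so □¬p holds vacuously. ✓
5: successors {6}; ¬p there: 6:F. ✗
6: no successors, so □¬p holds vacuously. ✓
— 4 worlds.

5 and 4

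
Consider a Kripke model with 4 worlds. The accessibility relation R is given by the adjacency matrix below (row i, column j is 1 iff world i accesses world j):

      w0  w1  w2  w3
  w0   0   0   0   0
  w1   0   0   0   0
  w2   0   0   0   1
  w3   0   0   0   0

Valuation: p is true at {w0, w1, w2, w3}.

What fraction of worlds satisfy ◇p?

1/4

w0: no successors, so ◇p fails. ✗
w1: no successors, so ◇p fails. ✗
w2: successors {w3}; p there: w3:T. ✓
w3: no successors, so ◇p fails. ✗
That's 1 of 4 worlds, so 1/4.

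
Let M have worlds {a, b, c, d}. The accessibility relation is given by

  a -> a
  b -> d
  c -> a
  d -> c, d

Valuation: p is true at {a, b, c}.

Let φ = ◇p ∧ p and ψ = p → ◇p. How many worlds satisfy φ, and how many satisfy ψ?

For ◇p ∧ p:
a: ◇p is T, p is T. ✓
b: ◇p is F, p is T. ✗
c: ◇p is T, p is T. ✓
d: ◇p is T, p is F. ✗
— 2 worlds.
For p → ◇p:
a: p is T, ◇p is T. ✓
b: p is T, ◇p is F. ✗
c: p is T, ◇p is T. ✓
d: p is F, ◇p is T. ✓
— 3 worlds.

2 and 3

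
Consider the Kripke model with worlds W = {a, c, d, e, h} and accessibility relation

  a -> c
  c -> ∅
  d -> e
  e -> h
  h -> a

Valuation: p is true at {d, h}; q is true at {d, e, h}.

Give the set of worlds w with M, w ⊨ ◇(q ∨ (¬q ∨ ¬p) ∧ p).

{d, e}

a: successors {c}; q ∨ (¬q ∨ ¬p) ∧ p there: c:F. ✗
c: no successors, so ◇(q ∨ (¬q ∨ ¬p) ∧ p) fails. ✗
d: successors {e}; q ∨ (¬q ∨ ¬p) ∧ p there: e:T. ✓
e: successors {h}; q ∨ (¬q ∨ ¬p) ∧ p there: h:T. ✓
h: successors {a}; q ∨ (¬q ∨ ¬p) ∧ p there: a:F. ✗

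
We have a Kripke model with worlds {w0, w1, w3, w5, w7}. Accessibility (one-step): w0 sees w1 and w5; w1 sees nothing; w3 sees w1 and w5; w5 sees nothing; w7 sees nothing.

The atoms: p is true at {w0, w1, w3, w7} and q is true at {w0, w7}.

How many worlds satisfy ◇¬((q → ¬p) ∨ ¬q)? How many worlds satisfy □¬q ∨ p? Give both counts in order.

For ◇¬((q → ¬p) ∨ ¬q):
w0: successors {w1, w5}; ¬((q → ¬p) ∨ ¬q) there: w1:F, w5:F. ✗
w1: no successors, so ◇¬((q → ¬p) ∨ ¬q) fails. ✗
w3: successors {w1, w5}; ¬((q → ¬p) ∨ ¬q) there: w1:F, w5:F. ✗
w5: no successors, so ◇¬((q → ¬p) ∨ ¬q) fails. ✗
w7: no successors, so ◇¬((q → ¬p) ∨ ¬q) fails. ✗
— 0 worlds.
For □¬q ∨ p:
w0: □¬q is T, p is T. ✓
w1: □¬q is T, p is T. ✓
w3: □¬q is T, p is T. ✓
w5: □¬q is T, p is F. ✓
w7: □¬q is T, p is T. ✓
— 5 worlds.

0 and 5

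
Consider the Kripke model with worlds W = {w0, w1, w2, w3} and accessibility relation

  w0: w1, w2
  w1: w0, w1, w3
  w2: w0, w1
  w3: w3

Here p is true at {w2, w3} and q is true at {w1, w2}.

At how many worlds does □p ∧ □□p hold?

1

w0: □p is F, □□p is F. ✗
w1: □p is F, □□p is F. ✗
w2: □p is F, □□p is F. ✗
w3: □p is T, □□p is T. ✓
Satisfying worlds: {w3}.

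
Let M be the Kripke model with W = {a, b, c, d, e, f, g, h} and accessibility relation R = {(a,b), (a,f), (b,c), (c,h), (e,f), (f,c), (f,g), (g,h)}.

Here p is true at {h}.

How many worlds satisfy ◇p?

2

a: successors {b, f}; p there: b:F, f:F. ✗
b: successors {c}; p there: c:F. ✗
c: successors {h}; p there: h:T. ✓
d: no successors, so ◇p fails. ✗
e: successors {f}; p there: f:F. ✗
f: successors {c, g}; p there: c:F, g:F. ✗
g: successors {h}; p there: h:T. ✓
h: no successors, so ◇p fails. ✗
Satisfying worlds: {c, g}.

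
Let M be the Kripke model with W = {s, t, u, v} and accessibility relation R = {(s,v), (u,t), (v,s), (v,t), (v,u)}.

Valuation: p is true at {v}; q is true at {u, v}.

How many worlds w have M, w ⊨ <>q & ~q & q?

0

s: <>q & ~q is T, q is F. ✗
t: <>q & ~q is F, q is F. ✗
u: <>q & ~q is F, q is T. ✗
v: <>q & ~q is F, q is T. ✗
Satisfying worlds: ∅.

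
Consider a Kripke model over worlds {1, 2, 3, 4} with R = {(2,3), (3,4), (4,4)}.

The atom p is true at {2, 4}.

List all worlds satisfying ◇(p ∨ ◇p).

1: no successors, so ◇(p ∨ ◇p) fails. ✗
2: successors {3}; p ∨ ◇p there: 3:T. ✓
3: successors {4}; p ∨ ◇p there: 4:T. ✓
4: successors {4}; p ∨ ◇p there: 4:T. ✓

{2, 3, 4}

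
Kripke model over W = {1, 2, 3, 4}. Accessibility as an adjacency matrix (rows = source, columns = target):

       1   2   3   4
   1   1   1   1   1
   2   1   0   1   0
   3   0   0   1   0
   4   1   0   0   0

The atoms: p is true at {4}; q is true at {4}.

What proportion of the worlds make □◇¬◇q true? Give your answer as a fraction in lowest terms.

1: successors {1, 2, 3, 4}; ◇¬◇q there: 1:T, 2:T, 3:T, 4:F. ✗
2: successors {1, 3}; ◇¬◇q there: 1:T, 3:T. ✓
3: successors {3}; ◇¬◇q there: 3:T. ✓
4: successors {1}; ◇¬◇q there: 1:T. ✓
That's 3 of 4 worlds, so 3/4.

3/4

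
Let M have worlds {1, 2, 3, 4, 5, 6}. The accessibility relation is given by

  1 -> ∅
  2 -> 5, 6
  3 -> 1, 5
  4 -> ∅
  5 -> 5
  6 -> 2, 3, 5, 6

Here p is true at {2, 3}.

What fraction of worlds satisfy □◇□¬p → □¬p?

5/6

1: □◇□¬p is T, □¬p is T. ✓
2: □◇□¬p is T, □¬p is T. ✓
3: □◇□¬p is F, □¬p is T. ✓
4: □◇□¬p is T, □¬p is T. ✓
5: □◇□¬p is T, □¬p is T. ✓
6: □◇□¬p is T, □¬p is F. ✗
That's 5 of 6 worlds, so 5/6.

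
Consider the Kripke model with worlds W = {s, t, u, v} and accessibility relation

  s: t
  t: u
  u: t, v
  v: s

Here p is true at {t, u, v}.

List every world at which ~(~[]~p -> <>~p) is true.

s: ~[]~p -> <>~p is F. ✓
t: ~[]~p -> <>~p is F. ✓
u: ~[]~p -> <>~p is F. ✓
v: ~[]~p -> <>~p is T. ✗

{s, t, u}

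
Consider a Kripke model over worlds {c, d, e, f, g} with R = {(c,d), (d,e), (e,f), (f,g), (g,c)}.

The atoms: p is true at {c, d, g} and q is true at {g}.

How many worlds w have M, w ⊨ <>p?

3

c: successors {d}; p there: d:T. ✓
d: successors {e}; p there: e:F. ✗
e: successors {f}; p there: f:F. ✗
f: successors {g}; p there: g:T. ✓
g: successors {c}; p there: c:T. ✓
Satisfying worlds: {c, f, g}.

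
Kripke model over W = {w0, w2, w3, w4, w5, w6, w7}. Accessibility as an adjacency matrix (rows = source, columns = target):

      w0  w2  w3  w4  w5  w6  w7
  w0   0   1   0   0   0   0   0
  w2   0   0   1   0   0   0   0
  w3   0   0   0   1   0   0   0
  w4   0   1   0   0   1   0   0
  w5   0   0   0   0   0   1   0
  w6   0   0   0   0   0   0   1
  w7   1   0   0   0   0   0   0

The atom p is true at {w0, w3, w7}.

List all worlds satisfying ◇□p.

w0: successors {w2}; □p there: w2:T. ✓
w2: successors {w3}; □p there: w3:F. ✗
w3: successors {w4}; □p there: w4:F. ✗
w4: successors {w2, w5}; □p there: w2:T, w5:F. ✓
w5: successors {w6}; □p there: w6:T. ✓
w6: successors {w7}; □p there: w7:T. ✓
w7: successors {w0}; □p there: w0:F. ✗

{w0, w4, w5, w6}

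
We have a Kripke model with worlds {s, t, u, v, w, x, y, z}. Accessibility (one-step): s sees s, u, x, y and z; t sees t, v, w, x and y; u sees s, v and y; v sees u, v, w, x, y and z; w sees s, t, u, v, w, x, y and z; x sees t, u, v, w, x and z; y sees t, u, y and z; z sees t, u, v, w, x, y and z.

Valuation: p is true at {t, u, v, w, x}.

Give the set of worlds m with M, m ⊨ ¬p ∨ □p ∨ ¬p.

s: ¬p is T, □p ∨ ¬p is T. ✓
t: ¬p is F, □p ∨ ¬p is F. ✗
u: ¬p is F, □p ∨ ¬p is F. ✗
v: ¬p is F, □p ∨ ¬p is F. ✗
w: ¬p is F, □p ∨ ¬p is F. ✗
x: ¬p is F, □p ∨ ¬p is F. ✗
y: ¬p is T, □p ∨ ¬p is T. ✓
z: ¬p is T, □p ∨ ¬p is T. ✓

{s, y, z}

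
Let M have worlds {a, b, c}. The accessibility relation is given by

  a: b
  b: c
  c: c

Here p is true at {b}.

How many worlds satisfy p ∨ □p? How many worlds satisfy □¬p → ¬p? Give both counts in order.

2 and 2

For p ∨ □p:
a: p is F, □p is T. ✓
b: p is T, □p is F. ✓
c: p is F, □p is F. ✗
— 2 worlds.
For □¬p → ¬p:
a: □¬p is F, ¬p is T. ✓
b: □¬p is T, ¬p is F. ✗
c: □¬p is T, ¬p is T. ✓
— 2 worlds.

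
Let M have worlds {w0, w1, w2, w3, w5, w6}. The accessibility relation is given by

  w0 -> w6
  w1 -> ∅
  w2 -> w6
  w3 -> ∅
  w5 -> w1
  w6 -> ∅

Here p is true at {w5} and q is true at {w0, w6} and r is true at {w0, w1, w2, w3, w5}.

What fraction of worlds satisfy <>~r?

w0: successors {w6}; ~r there: w6:T. ✓
w1: no successors, so <>~r fails. ✗
w2: successors {w6}; ~r there: w6:T. ✓
w3: no successors, so <>~r fails. ✗
w5: successors {w1}; ~r there: w1:F. ✗
w6: no successors, so <>~r fails. ✗
That's 2 of 6 worlds, so 2/6 = 1/3.

1/3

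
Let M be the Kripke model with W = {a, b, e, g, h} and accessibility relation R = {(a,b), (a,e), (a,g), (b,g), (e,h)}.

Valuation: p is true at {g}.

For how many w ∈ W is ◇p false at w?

a: successors {b, e, g}; p there: b:F, e:F, g:T. ✓
b: successors {g}; p there: g:T. ✓
e: successors {h}; p there: h:F. ✗
g: no successors, so ◇p fails. ✗
h: no successors, so ◇p fails. ✗
Satisfying worlds: {a, b}.
So ◇p fails at the other 3 worlds.

3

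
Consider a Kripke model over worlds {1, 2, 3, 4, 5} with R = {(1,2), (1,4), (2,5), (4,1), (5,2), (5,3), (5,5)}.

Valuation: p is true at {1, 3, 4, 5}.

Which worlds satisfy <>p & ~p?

1: <>p is T, ~p is F. ✗
2: <>p is T, ~p is T. ✓
3: <>p is F, ~p is F. ✗
4: <>p is T, ~p is F. ✗
5: <>p is T, ~p is F. ✗

{2}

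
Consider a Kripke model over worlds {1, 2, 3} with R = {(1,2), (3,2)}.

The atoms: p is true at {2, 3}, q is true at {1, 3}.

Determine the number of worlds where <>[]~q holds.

1: successors {2}; []~q there: 2:T. ✓
2: no successors, so <>[]~q fails. ✗
3: successors {2}; []~q there: 2:T. ✓
Satisfying worlds: {1, 3}.

2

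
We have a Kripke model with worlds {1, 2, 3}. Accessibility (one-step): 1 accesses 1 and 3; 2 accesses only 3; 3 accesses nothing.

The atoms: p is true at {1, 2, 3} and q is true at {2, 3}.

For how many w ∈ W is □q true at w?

2

1: successors {1, 3}; q there: 1:F, 3:T. ✗
2: successors {3}; q there: 3:T. ✓
3: no successors, so □q holds vacuously. ✓
Satisfying worlds: {2, 3}.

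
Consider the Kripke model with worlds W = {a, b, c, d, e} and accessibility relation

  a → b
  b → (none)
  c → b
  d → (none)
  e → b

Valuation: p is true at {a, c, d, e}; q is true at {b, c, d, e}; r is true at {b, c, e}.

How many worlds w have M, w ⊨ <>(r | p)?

3

a: successors {b}; r | p there: b:T. ✓
b: no successors, so <>(r | p) fails. ✗
c: successors {b}; r | p there: b:T. ✓
d: no successors, so <>(r | p) fails. ✗
e: successors {b}; r | p there: b:T. ✓
Satisfying worlds: {a, c, e}.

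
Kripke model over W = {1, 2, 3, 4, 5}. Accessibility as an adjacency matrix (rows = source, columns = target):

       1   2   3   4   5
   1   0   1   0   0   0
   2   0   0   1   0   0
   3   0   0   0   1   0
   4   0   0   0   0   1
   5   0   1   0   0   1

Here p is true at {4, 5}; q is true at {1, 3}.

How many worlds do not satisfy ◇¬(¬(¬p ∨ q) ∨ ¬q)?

1: successors {2}; ¬(¬(¬p ∨ q) ∨ ¬q) there: 2:F. ✗
2: successors {3}; ¬(¬(¬p ∨ q) ∨ ¬q) there: 3:T. ✓
3: successors {4}; ¬(¬(¬p ∨ q) ∨ ¬q) there: 4:F. ✗
4: successors {5}; ¬(¬(¬p ∨ q) ∨ ¬q) there: 5:F. ✗
5: successors {2, 5}; ¬(¬(¬p ∨ q) ∨ ¬q) there: 2:F, 5:F. ✗
Satisfying worlds: {2}.
So ◇¬(¬(¬p ∨ q) ∨ ¬q) fails at the other 4 worlds.

4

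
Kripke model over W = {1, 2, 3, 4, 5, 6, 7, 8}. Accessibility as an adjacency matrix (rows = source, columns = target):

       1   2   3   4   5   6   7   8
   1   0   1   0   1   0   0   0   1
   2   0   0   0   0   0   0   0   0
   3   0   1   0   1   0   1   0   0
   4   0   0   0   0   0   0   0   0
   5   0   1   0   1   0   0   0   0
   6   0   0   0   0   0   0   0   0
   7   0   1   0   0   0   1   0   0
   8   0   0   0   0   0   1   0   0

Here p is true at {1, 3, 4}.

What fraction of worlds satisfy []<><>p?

1: successors {2, 4, 8}; <><>p there: 2:F, 4:F, 8:F. ✗
2: no successors, so []<><>p holds vacuously. ✓
3: successors {2, 4, 6}; <><>p there: 2:F, 4:F, 6:F. ✗
4: no successors, so []<><>p holds vacuously. ✓
5: successors {2, 4}; <><>p there: 2:F, 4:F. ✗
6: no successors, so []<><>p holds vacuously. ✓
7: successors {2, 6}; <><>p there: 2:F, 6:F. ✗
8: successors {6}; <><>p there: 6:F. ✗
That's 3 of 8 worlds, so 3/8.

3/8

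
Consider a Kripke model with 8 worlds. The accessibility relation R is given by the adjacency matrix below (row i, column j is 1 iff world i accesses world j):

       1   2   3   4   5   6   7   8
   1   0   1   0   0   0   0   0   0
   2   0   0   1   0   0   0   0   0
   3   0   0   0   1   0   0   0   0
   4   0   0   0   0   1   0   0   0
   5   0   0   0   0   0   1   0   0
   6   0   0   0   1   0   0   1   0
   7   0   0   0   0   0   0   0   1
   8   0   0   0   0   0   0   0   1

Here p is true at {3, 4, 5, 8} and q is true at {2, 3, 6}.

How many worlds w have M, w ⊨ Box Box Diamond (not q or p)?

1: successors {2}; Box Diamond (not q or p) there: 2:T. ✓
2: successors {3}; Box Diamond (not q or p) there: 3:T. ✓
3: successors {4}; Box Diamond (not q or p) there: 4:F. ✗
4: successors {5}; Box Diamond (not q or p) there: 5:T. ✓
5: successors {6}; Box Diamond (not q or p) there: 6:T. ✓
6: successors {4, 7}; Box Diamond (not q or p) there: 4:F, 7:T. ✗
7: successors {8}; Box Diamond (not q or p) there: 8:T. ✓
8: successors {8}; Box Diamond (not q or p) there: 8:T. ✓
Satisfying worlds: {1, 2, 4, 5, 7, 8}.

6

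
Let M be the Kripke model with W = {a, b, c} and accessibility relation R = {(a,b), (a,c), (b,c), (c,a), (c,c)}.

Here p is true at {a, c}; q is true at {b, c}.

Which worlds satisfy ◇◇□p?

a: successors {b, c}; ◇□p there: b:T, c:T. ✓
b: successors {c}; ◇□p there: c:T. ✓
c: successors {a, c}; ◇□p there: a:T, c:T. ✓

{a, b, c}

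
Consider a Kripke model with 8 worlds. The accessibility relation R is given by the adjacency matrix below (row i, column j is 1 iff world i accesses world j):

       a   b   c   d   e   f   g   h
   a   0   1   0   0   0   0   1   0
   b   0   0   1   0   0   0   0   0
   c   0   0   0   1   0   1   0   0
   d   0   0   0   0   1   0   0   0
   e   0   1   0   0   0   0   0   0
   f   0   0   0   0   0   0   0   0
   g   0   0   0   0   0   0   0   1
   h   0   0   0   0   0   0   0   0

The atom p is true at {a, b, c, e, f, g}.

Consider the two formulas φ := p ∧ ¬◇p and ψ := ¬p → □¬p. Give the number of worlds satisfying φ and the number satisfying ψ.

2 and 7

For p ∧ ¬◇p:
a: p is T, ¬◇p is F. ✗
b: p is T, ¬◇p is F. ✗
c: p is T, ¬◇p is F. ✗
d: p is F, ¬◇p is F. ✗
e: p is T, ¬◇p is F. ✗
f: p is T, ¬◇p is T. ✓
g: p is T, ¬◇p is T. ✓
h: p is F, ¬◇p is T. ✗
— 2 worlds.
For ¬p → □¬p:
a: ¬p is F, □¬p is F. ✓
b: ¬p is F, □¬p is F. ✓
c: ¬p is F, □¬p is F. ✓
d: ¬p is T, □¬p is F. ✗
e: ¬p is F, □¬p is F. ✓
f: ¬p is F, □¬p is T. ✓
g: ¬p is F, □¬p is T. ✓
h: ¬p is T, □¬p is T. ✓
— 7 worlds.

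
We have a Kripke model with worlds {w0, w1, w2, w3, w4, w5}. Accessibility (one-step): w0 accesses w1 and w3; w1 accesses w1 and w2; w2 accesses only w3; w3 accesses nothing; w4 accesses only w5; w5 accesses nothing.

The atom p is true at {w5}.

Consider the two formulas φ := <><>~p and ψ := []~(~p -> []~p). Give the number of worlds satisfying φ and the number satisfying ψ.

2 and 2

For <><>~p:
w0: successors {w1, w3}; <>~p there: w1:T, w3:F. ✓
w1: successors {w1, w2}; <>~p there: w1:T, w2:T. ✓
w2: successors {w3}; <>~p there: w3:F. ✗
w3: no successors, so <><>~p fails. ✗
w4: successors {w5}; <>~p there: w5:F. ✗
w5: no successors, so <><>~p fails. ✗
— 2 worlds.
For []~(~p -> []~p):
w0: successors {w1, w3}; ~(~p -> []~p) there: w1:F, w3:F. ✗
w1: successors {w1, w2}; ~(~p -> []~p) there: w1:F, w2:F. ✗
w2: successors {w3}; ~(~p -> []~p) there: w3:F. ✗
w3: no successors, so []~(~p -> []~p) holds vacuously. ✓
w4: successors {w5}; ~(~p -> []~p) there: w5:F. ✗
w5: no successors, so []~(~p -> []~p) holds vacuously. ✓
— 2 worlds.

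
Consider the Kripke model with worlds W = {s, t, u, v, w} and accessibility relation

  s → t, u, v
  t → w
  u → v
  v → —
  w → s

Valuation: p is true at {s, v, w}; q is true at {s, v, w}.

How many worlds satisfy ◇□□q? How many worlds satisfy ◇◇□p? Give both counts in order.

3 and 2

For ◇□□q:
s: successors {t, u, v}; □□q there: t:T, u:T, v:T. ✓
t: successors {w}; □□q there: w:F. ✗
u: successors {v}; □□q there: v:T. ✓
v: no successors, so ◇□□q fails. ✗
w: successors {s}; □□q there: s:T. ✓
— 3 worlds.
For ◇◇□p:
s: successors {t, u, v}; ◇□p there: t:T, u:T, v:F. ✓
t: successors {w}; ◇□p there: w:F. ✗
u: successors {v}; ◇□p there: v:F. ✗
v: no successors, so ◇◇□p fails. ✗
w: successors {s}; ◇□p there: s:T. ✓
— 2 worlds.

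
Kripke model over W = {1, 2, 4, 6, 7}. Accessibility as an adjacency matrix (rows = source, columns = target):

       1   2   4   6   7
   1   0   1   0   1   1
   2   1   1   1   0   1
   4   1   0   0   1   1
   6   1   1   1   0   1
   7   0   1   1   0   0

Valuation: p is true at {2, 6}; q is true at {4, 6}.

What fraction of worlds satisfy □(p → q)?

1/5

1: successors {2, 6, 7}; p → q there: 2:F, 6:T, 7:T. ✗
2: successors {1, 2, 4, 7}; p → q there: 1:T, 2:F, 4:T, 7:T. ✗
4: successors {1, 6, 7}; p → q there: 1:T, 6:T, 7:T. ✓
6: successors {1, 2, 4, 7}; p → q there: 1:T, 2:F, 4:T, 7:T. ✗
7: successors {2, 4}; p → q there: 2:F, 4:T. ✗
That's 1 of 5 worlds, so 1/5.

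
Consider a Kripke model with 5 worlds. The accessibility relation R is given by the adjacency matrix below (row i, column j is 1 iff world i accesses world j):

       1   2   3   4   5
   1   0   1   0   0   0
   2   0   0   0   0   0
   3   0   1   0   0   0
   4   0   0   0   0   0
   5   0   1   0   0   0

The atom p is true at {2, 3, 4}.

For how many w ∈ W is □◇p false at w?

1: successors {2}; ◇p there: 2:F. ✗
2: no successors, so □◇p holds vacuously. ✓
3: successors {2}; ◇p there: 2:F. ✗
4: no successors, so □◇p holds vacuously. ✓
5: successors {2}; ◇p there: 2:F. ✗
Satisfying worlds: {2, 4}.
So □◇p fails at the other 3 worlds.

3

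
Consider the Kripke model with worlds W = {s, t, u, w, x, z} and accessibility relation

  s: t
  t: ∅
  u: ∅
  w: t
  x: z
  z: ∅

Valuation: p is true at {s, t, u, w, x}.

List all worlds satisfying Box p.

s: successors {t}; p there: t:T. ✓
t: no successors, so Box p holds vacuously. ✓
u: no successors, so Box p holds vacuously. ✓
w: successors {t}; p there: t:T. ✓
x: successors {z}; p there: z:F. ✗
z: no successors, so Box p holds vacuously. ✓

{s, t, u, w, z}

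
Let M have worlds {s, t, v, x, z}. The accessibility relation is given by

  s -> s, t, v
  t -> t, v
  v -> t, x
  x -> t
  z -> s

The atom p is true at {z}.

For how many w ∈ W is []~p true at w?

5

s: successors {s, t, v}; ~p there: s:T, t:T, v:T. ✓
t: successors {t, v}; ~p there: t:T, v:T. ✓
v: successors {t, x}; ~p there: t:T, x:T. ✓
x: successors {t}; ~p there: t:T. ✓
z: successors {s}; ~p there: s:T. ✓
Satisfying worlds: {s, t, v, x, z}.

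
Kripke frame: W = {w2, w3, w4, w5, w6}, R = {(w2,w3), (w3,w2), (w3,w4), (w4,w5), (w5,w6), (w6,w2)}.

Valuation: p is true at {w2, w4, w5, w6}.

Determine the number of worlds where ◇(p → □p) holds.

4

w2: successors {w3}; p → □p there: w3:T. ✓
w3: successors {w2, w4}; p → □p there: w2:F, w4:T. ✓
w4: successors {w5}; p → □p there: w5:T. ✓
w5: successors {w6}; p → □p there: w6:T. ✓
w6: successors {w2}; p → □p there: w2:F. ✗
Satisfying worlds: {w2, w3, w4, w5}.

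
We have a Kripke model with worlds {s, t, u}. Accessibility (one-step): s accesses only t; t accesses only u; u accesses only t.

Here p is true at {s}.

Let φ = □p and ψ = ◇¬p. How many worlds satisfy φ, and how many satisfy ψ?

For □p:
s: successors {t}; p there: t:F. ✗
t: successors {u}; p there: u:F. ✗
u: successors {t}; p there: t:F. ✗
— 0 worlds.
For ◇¬p:
s: successors {t}; ¬p there: t:T. ✓
t: successors {u}; ¬p there: u:T. ✓
u: successors {t}; ¬p there: t:T. ✓
— 3 worlds.

0 and 3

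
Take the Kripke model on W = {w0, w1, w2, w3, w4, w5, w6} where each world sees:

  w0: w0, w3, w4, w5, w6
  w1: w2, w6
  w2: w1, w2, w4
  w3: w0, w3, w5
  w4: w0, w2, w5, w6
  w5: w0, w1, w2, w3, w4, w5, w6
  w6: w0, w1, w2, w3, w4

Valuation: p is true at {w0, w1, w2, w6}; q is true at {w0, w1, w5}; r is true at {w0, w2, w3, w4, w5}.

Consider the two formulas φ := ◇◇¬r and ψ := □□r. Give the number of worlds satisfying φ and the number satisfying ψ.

For ◇◇¬r:
w0: successors {w0, w3, w4, w5, w6}; ◇¬r there: w0:T, w3:F, w4:T, w5:T, w6:T. ✓
w1: successors {w2, w6}; ◇¬r there: w2:T, w6:T. ✓
w2: successors {w1, w2, w4}; ◇¬r there: w1:T, w2:T, w4:T. ✓
w3: successors {w0, w3, w5}; ◇¬r there: w0:T, w3:F, w5:T. ✓
w4: successors {w0, w2, w5, w6}; ◇¬r there: w0:T, w2:T, w5:T, w6:T. ✓
w5: successors {w0, w1, w2, w3, w4, w5, w6}; ◇¬r there: w0:T, w1:T, w2:T, w3:F, w4:T, w5:T, w6:T. ✓
w6: successors {w0, w1, w2, w3, w4}; ◇¬r there: w0:T, w1:T, w2:T, w3:F, w4:T. ✓
— 7 worlds.
For □□r:
w0: successors {w0, w3, w4, w5, w6}; □r there: w0:F, w3:T, w4:F, w5:F, w6:F. ✗
w1: successors {w2, w6}; □r there: w2:F, w6:F. ✗
w2: successors {w1, w2, w4}; □r there: w1:F, w2:F, w4:F. ✗
w3: successors {w0, w3, w5}; □r there: w0:F, w3:T, w5:F. ✗
w4: successors {w0, w2, w5, w6}; □r there: w0:F, w2:F, w5:F, w6:F. ✗
w5: successors {w0, w1, w2, w3, w4, w5, w6}; □r there: w0:F, w1:F, w2:F, w3:T, w4:F, w5:F, w6:F. ✗
w6: successors {w0, w1, w2, w3, w4}; □r there: w0:F, w1:F, w2:F, w3:T, w4:F. ✗
— 0 worlds.

7 and 0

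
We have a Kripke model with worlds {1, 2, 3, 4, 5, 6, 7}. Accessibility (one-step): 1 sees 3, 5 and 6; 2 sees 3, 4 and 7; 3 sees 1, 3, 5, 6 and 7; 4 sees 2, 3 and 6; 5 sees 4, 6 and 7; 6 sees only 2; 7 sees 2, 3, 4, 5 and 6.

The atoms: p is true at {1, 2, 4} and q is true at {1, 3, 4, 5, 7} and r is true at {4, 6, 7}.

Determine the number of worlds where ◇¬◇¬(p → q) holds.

1: successors {3, 5, 6}; ¬◇¬(p → q) there: 3:T, 5:T, 6:F. ✓
2: successors {3, 4, 7}; ¬◇¬(p → q) there: 3:T, 4:F, 7:F. ✓
3: successors {1, 3, 5, 6, 7}; ¬◇¬(p → q) there: 1:T, 3:T, 5:T, 6:F, 7:F. ✓
4: successors {2, 3, 6}; ¬◇¬(p → q) there: 2:T, 3:T, 6:F. ✓
5: successors {4, 6, 7}; ¬◇¬(p → q) there: 4:F, 6:F, 7:F. ✗
6: successors {2}; ¬◇¬(p → q) there: 2:T. ✓
7: successors {2, 3, 4, 5, 6}; ¬◇¬(p → q) there: 2:T, 3:T, 4:F, 5:T, 6:F. ✓
Satisfying worlds: {1, 2, 3, 4, 6, 7}.

6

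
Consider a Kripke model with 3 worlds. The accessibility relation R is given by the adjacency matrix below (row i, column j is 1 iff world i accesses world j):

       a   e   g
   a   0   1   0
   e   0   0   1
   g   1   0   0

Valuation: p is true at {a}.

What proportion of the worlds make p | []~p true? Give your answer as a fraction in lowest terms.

a: p is T, []~p is T. ✓
e: p is F, []~p is T. ✓
g: p is F, []~p is F. ✗
That's 2 of 3 worlds, so 2/3.

2/3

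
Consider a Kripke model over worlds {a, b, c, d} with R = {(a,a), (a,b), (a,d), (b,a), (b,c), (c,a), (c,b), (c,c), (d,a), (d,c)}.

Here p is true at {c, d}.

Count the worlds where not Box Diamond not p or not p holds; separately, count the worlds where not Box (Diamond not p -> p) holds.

For not Box Diamond not p or not p:
a: not Box Diamond not p is F, not p is T. ✓
b: not Box Diamond not p is F, not p is T. ✓
c: not Box Diamond not p is F, not p is F. ✗
d: not Box Diamond not p is F, not p is F. ✗
— 2 worlds.
For not Box (Diamond not p -> p):
a: Box (Diamond not p -> p) is F. ✓
b: Box (Diamond not p -> p) is F. ✓
c: Box (Diamond not p -> p) is F. ✓
d: Box (Diamond not p -> p) is F. ✓
— 4 worlds.

2 and 4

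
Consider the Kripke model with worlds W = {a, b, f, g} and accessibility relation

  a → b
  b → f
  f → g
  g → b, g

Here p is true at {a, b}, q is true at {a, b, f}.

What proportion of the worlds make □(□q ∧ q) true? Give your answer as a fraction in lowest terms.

a: successors {b}; □q ∧ q there: b:T. ✓
b: successors {f}; □q ∧ q there: f:F. ✗
f: successors {g}; □q ∧ q there: g:F. ✗
g: successors {b, g}; □q ∧ q there: b:T, g:F. ✗
That's 1 of 4 worlds, so 1/4.

1/4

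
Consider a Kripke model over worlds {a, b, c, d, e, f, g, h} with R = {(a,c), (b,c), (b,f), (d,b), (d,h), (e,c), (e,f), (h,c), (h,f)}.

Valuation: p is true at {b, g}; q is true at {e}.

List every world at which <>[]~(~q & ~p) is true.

{a, b, e, h}

a: successors {c}; []~(~q & ~p) there: c:T. ✓
b: successors {c, f}; []~(~q & ~p) there: c:T, f:T. ✓
c: no successors, so <>[]~(~q & ~p) fails. ✗
d: successors {b, h}; []~(~q & ~p) there: b:F, h:F. ✗
e: successors {c, f}; []~(~q & ~p) there: c:T, f:T. ✓
f: no successors, so <>[]~(~q & ~p) fails. ✗
g: no successors, so <>[]~(~q & ~p) fails. ✗
h: successors {c, f}; []~(~q & ~p) there: c:T, f:T. ✓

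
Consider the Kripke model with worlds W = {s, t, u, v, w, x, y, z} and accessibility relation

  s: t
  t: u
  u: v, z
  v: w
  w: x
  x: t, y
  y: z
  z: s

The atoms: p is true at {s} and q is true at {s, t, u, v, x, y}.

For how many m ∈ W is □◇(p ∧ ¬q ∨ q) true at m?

6

s: successors {t}; ◇(p ∧ ¬q ∨ q) there: t:T. ✓
t: successors {u}; ◇(p ∧ ¬q ∨ q) there: u:T. ✓
u: successors {v, z}; ◇(p ∧ ¬q ∨ q) there: v:F, z:T. ✗
v: successors {w}; ◇(p ∧ ¬q ∨ q) there: w:T. ✓
w: successors {x}; ◇(p ∧ ¬q ∨ q) there: x:T. ✓
x: successors {t, y}; ◇(p ∧ ¬q ∨ q) there: t:T, y:F. ✗
y: successors {z}; ◇(p ∧ ¬q ∨ q) there: z:T. ✓
z: successors {s}; ◇(p ∧ ¬q ∨ q) there: s:T. ✓
Satisfying worlds: {s, t, v, w, y, z}.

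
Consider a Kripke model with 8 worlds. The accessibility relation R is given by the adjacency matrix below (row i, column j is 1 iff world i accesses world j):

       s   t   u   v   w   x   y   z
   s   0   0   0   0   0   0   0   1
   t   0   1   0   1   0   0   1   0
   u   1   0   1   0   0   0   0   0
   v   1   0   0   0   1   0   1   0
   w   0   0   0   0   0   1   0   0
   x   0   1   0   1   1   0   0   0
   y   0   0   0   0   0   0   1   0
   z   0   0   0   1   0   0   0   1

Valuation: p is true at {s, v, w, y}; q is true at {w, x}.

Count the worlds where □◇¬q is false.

2

s: successors {z}; ◇¬q there: z:T. ✓
t: successors {t, v, y}; ◇¬q there: t:T, v:T, y:T. ✓
u: successors {s, u}; ◇¬q there: s:T, u:T. ✓
v: successors {s, w, y}; ◇¬q there: s:T, w:F, y:T. ✗
w: successors {x}; ◇¬q there: x:T. ✓
x: successors {t, v, w}; ◇¬q there: t:T, v:T, w:F. ✗
y: successors {y}; ◇¬q there: y:T. ✓
z: successors {v, z}; ◇¬q there: v:T, z:T. ✓
Satisfying worlds: {s, t, u, w, y, z}.
So □◇¬q fails at the other 2 worlds.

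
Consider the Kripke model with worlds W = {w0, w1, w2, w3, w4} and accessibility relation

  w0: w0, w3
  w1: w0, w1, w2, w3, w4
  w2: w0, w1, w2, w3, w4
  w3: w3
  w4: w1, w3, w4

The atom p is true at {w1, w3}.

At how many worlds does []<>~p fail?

w0: successors {w0, w3}; <>~p there: w0:T, w3:F. ✗
w1: successors {w0, w1, w2, w3, w4}; <>~p there: w0:T, w1:T, w2:T, w3:F, w4:T. ✗
w2: successors {w0, w1, w2, w3, w4}; <>~p there: w0:T, w1:T, w2:T, w3:F, w4:T. ✗
w3: successors {w3}; <>~p there: w3:F. ✗
w4: successors {w1, w3, w4}; <>~p there: w1:T, w3:F, w4:T. ✗
Satisfying worlds: ∅.
So []<>~p fails at the other 5 worlds.

5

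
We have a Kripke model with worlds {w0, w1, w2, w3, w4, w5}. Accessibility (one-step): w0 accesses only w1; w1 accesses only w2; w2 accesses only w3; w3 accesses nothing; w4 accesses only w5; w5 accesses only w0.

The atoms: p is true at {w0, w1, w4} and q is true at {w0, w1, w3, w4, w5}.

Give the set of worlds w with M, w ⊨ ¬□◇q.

{w0, w2}

w0: □◇q is F. ✓
w1: □◇q is T. ✗
w2: □◇q is F. ✓
w3: □◇q is T. ✗
w4: □◇q is T. ✗
w5: □◇q is T. ✗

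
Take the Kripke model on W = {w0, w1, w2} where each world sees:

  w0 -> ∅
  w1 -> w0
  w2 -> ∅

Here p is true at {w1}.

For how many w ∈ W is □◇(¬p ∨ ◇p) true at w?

w0: no successors, so □◇(¬p ∨ ◇p) holds vacuously. ✓
w1: successors {w0}; ◇(¬p ∨ ◇p) there: w0:F. ✗
w2: no successors, so □◇(¬p ∨ ◇p) holds vacuously. ✓
Satisfying worlds: {w0, w2}.

2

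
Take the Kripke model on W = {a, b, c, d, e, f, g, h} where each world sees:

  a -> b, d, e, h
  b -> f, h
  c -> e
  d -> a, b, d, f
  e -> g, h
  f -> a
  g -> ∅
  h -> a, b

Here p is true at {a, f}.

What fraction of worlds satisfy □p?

1/4

a: successors {b, d, e, h}; p there: b:F, d:F, e:F, h:F. ✗
b: successors {f, h}; p there: f:T, h:F. ✗
c: successors {e}; p there: e:F. ✗
d: successors {a, b, d, f}; p there: a:T, b:F, d:F, f:T. ✗
e: successors {g, h}; p there: g:F, h:F. ✗
f: successors {a}; p there: a:T. ✓
g: no successors, so □p holds vacuously. ✓
h: successors {a, b}; p there: a:T, b:F. ✗
That's 2 of 8 worlds, so 2/8 = 1/4.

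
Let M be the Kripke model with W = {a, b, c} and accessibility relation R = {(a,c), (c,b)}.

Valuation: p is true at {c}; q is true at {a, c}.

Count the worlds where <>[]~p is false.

a: successors {c}; []~p there: c:T. ✓
b: no successors, so <>[]~p fails. ✗
c: successors {b}; []~p there: b:T. ✓
Satisfying worlds: {a, c}.
So <>[]~p fails at the other 1 world.

1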